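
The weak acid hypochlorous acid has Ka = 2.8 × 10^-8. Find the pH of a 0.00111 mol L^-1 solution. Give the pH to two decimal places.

HOCl ⇌ OCl- + H+
From the ICE table, Ka = x²/(0.00111 − x) = 2.8 × 10^-8.
Neglecting x in the denominator: x = √(2.8 × 10^-8 × 0.00111) = 5.57 × 10^-6 M
(x/C₀ = 0.5% < 5%, so the approximation holds.)
pH = −log(5.57 × 10^-6) = 5.25

pH = 5.25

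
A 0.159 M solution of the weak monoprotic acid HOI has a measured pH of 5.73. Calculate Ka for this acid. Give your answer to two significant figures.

[H+] = 10^(-5.73) = 1.86 × 10^-6 M
At equilibrium [HA] = 0.159 − 1.86 × 10^-6 = 1.59 × 10^-1 M
Ka = [H+][A-]/[HA] = (1.86 × 10^-6)² / 1.59 × 10^-1 = 2.2 × 10^-11

Ka = 2.2 × 10^-11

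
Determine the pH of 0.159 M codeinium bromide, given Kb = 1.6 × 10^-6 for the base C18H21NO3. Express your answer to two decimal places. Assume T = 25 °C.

C18H22NO3+ is the conjugate acid of the weak base C18H21NO3.
Ka = Kw/Kb = 1.0×10^-14 / 1.6 × 10^-6 = 6.25 × 10^-9
Ka = [H+]²/(0.159 − [H+]) = 6.25 × 10^-9
Assume [H+] ≪ 0.159: [H+] ≈ √(6.25 × 10^-9 × 0.159) = 3.15 × 10^-5 M
pH = −log[H+] = −log(3.15 × 10^-5) = 4.50

pH = 4.50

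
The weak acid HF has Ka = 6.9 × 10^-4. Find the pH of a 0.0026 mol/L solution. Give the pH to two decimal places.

HF ⇌ F- + H+
From the ICE table, Ka = [H+]²/(0.0026 − [H+]) = 6.9 × 10^-4.
The 5% rule fails; solving [H+]² + Ka·[H+] − Ka·C₀ = 0 exactly:
[H+] = [−0.00069 + √(0.00069² + 7.18e-06)]/2 = 1.04 × 10^-3 M
pH = −log(1.04 × 10^-3) = 2.98

pH = 2.98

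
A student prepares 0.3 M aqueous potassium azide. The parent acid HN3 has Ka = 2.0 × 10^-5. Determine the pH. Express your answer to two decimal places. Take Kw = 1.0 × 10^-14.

N3- is the conjugate base of the weak acid HN3.
Kb = Kw/Ka = 1.0×10^-14 / 2.0 × 10^-5 = 5.00 × 10^-10
Let x = [OH-] at equilibrium. Kb = x²/(0.3 − x).
Assume x ≪ 0.3: x ≈ √(5.00 × 10^-10 × 0.3) = 1.22 × 10^-5 M
Check: 0.0041% ionized — well under 5%, approximation valid.
pOH = −log(1.22 × 10^-5) = 4.91; pH = 14.00 − 4.91 = 9.09

pH = 9.09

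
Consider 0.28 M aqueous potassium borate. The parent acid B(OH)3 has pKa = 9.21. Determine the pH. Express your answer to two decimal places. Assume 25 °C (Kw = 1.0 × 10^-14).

B(OH)4- is the conjugate base of the weak acid B(OH)3.
Ka = 10^(−9.21) = 6.17 × 10^-10
Kb = Kw/Ka = 1.0×10^-14 / 6.17 × 10^-10 = 1.62 × 10^-5
Let x = [OH-] at equilibrium. Kb = x²/(0.28 − x).
Assume x ≪ 0.28: x ≈ √(1.62 × 10^-5 × 0.28) = 2.13 × 10^-3 M
Check: 0.76% ionized — well under 5%, approximation valid.
pOH = −log(2.13 × 10^-3) = 2.67; pH = 14.00 − 2.67 = 11.33

pH = 11.33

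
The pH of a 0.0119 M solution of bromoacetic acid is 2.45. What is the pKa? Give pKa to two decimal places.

pKa = 2.82

[H+] = 10^(-2.45) = 3.55 × 10^-3 M
At equilibrium [HA] = 0.0119 − 3.55 × 10^-3 = 8.35 × 10^-3 M
Ka = [H+][A-]/[HA] = (3.55 × 10^-3)² / 8.35 × 10^-3 = 1.51 × 10^-3
pKa = -log(1.51 × 10^-3) = 2.82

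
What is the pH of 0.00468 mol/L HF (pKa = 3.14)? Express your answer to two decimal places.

pH = 2.82

HF ⇌ F- + H+
Ka = 10^(−3.14) = 7.24 × 10^-4
Ka = [H+]²/(0.00468 − [H+]) = 7.24 × 10^-4
The 5% rule fails; solving [H+]² + Ka·[H+] − Ka·C₀ = 0 exactly:
[H+] = (−Ka + √(Ka² + 4·Ka·C₀))/2 = 1.51 × 10^-3 M
pH = −log[H+] = −log(1.51 × 10^-3) = 2.82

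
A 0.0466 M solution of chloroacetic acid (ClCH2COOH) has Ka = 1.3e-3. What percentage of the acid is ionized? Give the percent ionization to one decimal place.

ClCH2COOH ⇌ ClCH2COO- + H+; let x = [H+] at equilibrium.
Ka = x²/(C₀ − x); solving the quadratic gives x = 7.16 × 10^-3 M.
% ionization = x/C₀ × 100% = 7.16 × 10^-3/0.0466 × 100% = 15.4%

15.4%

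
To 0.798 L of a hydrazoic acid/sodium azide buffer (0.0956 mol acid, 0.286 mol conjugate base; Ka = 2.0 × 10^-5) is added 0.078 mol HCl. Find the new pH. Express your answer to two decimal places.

After neutralization: n(HN3) = 0.174 mol, n(N3-) = 0.208 mol.
pKa = −log(2.0 × 10^-5) = 4.699
pH = pKa + log(n_N3-/n_HN3) = 4.699 + log(0.208/0.174) = 4.699 + (+0.078)

pH = 4.78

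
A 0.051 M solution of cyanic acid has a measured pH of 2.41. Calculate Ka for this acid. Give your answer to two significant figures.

Ka = 3.2 × 10^-4

[H+] = 10^(-2.41) = 3.89 × 10^-3 M
At equilibrium [HA] = 0.051 − 3.89 × 10^-3 = 4.71 × 10^-2 M
Ka = [H+][A-]/[HA] = (3.89 × 10^-3)² / 4.71 × 10^-2 = 3.2 × 10^-4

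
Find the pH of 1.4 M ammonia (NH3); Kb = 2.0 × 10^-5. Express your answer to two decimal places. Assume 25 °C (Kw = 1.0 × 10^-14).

NH3 + H2O ⇌ NH4+ + OH-
Let x = [OH-] at equilibrium. Kb = x²/(1.4 − x).
Neglecting x in the denominator: x = √(2.0 × 10^-5 × 1.4) = 5.29 × 10^-3 M
(x/C₀ = 0.38% < 5%, so the approximation holds.)
pOH = −log(5.29 × 10^-3) = 2.28; pH = 14.00 − 2.28 = 11.72

pH = 11.72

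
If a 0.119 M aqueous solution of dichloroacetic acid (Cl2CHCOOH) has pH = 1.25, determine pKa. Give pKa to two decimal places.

[H+] = 10^(-1.25) = 5.62 × 10^-2 M
At equilibrium [HA] = 0.119 − 5.62 × 10^-2 = 6.28 × 10^-2 M
Ka = [H+][A-]/[HA] = (5.62 × 10^-2)² / 6.28 × 10^-2 = 5.03 × 10^-2
pKa = -log(5.03 × 10^-2) = 1.30

pKa = 1.30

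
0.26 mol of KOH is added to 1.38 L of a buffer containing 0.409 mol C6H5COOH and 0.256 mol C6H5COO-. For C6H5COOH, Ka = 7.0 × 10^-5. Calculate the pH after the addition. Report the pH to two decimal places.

After neutralization: n(C6H5COOH) = 0.149 mol, n(C6H5COO-) = 0.516 mol.
pKa = −log(7.0 × 10^-5) = 4.155
Henderson–Hasselbalch with mole ratio 0.516/0.149: pH = 4.155 + (+0.539)

pH = 4.69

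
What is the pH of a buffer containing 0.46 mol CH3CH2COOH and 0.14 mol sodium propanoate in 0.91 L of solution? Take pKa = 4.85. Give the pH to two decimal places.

Using pH = pKa + log([base]/[acid]) with [base]/[acid] = 0.14/0.46:
pH = 4.85 + (-0.517) = 4.33

pH = 4.33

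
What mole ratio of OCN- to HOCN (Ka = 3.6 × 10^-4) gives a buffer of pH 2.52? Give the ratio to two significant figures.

ratio = 0.12

pKa = -log(3.6 × 10^-4) = 3.444
pH = pKa + log(r) ⇒ log(r) = 2.52 − 3.444 = -0.924
r = [OCN-]/[HOCN] = 10^(-0.924) = 0.119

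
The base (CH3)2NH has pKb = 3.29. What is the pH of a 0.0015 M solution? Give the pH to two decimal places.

pH = 10.82

(CH3)2NH + H2O ⇌ (CH3)2NH2+ + OH-
Kb = 10^(−3.29) = 5.13 × 10^-4
From the ICE table, Kb = x²/(0.0015 − x) = 5.13 × 10^-4.
x is not negligible relative to C₀; solve x² + 0.000513·x − 7.7e-07 = 0.
x = [−0.000513 + √(0.000513² + 3.08e-06)]/2 = 6.57 × 10^-4 M
pOH = 3.18, so pH = 14.00 − pOH = 10.82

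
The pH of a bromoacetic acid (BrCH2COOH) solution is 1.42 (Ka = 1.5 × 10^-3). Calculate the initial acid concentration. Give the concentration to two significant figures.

[H+] = 10^(-1.42) = 3.80 × 10^-2 M = x
Ka = x²/(C₀ − x) ⇒ C₀ = x + x²/Ka
C₀ = 3.80 × 10^-2 + (3.80 × 10^-2)²/(1.5 × 10^-3) = 1.00 M

C₀ = 1.0 M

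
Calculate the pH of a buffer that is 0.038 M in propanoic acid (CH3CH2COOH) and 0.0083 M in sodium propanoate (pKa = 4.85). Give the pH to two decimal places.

pH = 4.19

Using pH = pKa + log([base]/[acid]) with [base]/[acid] = 0.0083/0.038:
pH = 4.85 + (-0.661) = 4.19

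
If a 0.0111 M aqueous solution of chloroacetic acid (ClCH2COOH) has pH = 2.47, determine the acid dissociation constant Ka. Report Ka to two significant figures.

[H+] = 10^(-2.47) = 3.39 × 10^-3 M
At equilibrium [HA] = 0.0111 − 3.39 × 10^-3 = 7.71 × 10^-3 M
Ka = [H+][A-]/[HA] = (3.39 × 10^-3)² / 7.71 × 10^-3 = 1.5 × 10^-3

Ka = 1.5 × 10^-3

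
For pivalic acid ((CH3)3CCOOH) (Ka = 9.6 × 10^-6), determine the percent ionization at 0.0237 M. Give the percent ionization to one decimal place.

(CH3)3CCOOH ⇌ (CH3)3CCOO- + H+; let x = [H+] at equilibrium.
x ≈ √(Ka·C₀) = √(9.6 × 10^-6 × 0.0237) = 4.77 × 10^-4 M
% ionization = x/C₀ × 100% = 4.77 × 10^-4/0.0237 × 100% = 2.0%

2.0%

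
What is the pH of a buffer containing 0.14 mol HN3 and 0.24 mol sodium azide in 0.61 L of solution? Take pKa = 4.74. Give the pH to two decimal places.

Henderson–Hasselbalch: pH = pKa + log([N3-]/[HN3]) = 4.74 + log(0.24/0.14)
pH = 4.74 + (+0.234) = 4.97

pH = 4.97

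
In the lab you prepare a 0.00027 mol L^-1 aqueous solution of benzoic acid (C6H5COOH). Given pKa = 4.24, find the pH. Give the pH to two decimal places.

pH = 4.00

C6H5COOH ⇌ C6H5COO- + H+
Ka = 10^(−4.24) = 5.75 × 10^-5
Ka = x²/(0.00027 − x) = 5.75 × 10^-5
The 5% rule fails; solving x² + Ka·x − Ka·C₀ = 0 exactly:
x = [−5.75e-05 + √(5.75e-05² + 6.21e-08)]/2 = 9.91 × 10^-5 M
pH = −log[H+] = −log(9.91 × 10^-5) = 4.00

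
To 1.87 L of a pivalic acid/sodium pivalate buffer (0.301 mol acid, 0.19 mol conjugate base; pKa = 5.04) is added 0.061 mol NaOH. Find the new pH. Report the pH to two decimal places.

pH = 5.06

OH- converts (CH3)3CCOOH to (CH3)3CCOO-: (CH3)3CCOOH → 0.24 mol, (CH3)3CCOO- → 0.251 mol.
Henderson–Hasselbalch with mole ratio 0.251/0.24: pH = 5.04 + (+0.019)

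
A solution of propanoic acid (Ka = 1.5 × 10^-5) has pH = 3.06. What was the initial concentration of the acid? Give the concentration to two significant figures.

C₀ = 5.1 × 10^-2 M

[H+] = 10^(-3.06) = 8.71 × 10^-4 M = x
Ka = x²/(C₀ − x) ⇒ C₀ = x + x²/Ka
C₀ = 8.71 × 10^-4 + (8.71 × 10^-4)²/(1.5 × 10^-5) = 5.14 × 10^-2 M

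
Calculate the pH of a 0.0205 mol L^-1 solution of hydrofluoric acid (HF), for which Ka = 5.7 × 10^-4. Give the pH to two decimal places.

HF ⇌ F- + H+
Ka = [H+]²/(0.0205 − [H+]) = 5.7 × 10^-4
Here C₀/Ka ≈ 36, so the small-[H+] approximation fails. Use the quadratic:
[H+] = [−0.00057 + √(0.00057² + 4.67e-05)]/2 = 3.15 × 10^-3 M
pH = −log(3.15 × 10^-3) = 2.50

pH = 2.50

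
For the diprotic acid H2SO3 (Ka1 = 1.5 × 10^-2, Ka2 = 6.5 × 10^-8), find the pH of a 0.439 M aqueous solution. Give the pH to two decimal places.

pH = 1.13

Ka1 ≫ Ka2, so treat the first dissociation as the only significant source of H+.
Ka1 = x²/(0.439 − x) = 1.5 × 10^-2
Solving the quadratic: x = (−Ka1 + √(Ka1² + 4·Ka1·C₀))/2 = 7.40 × 10^-2 M
pH = −log(7.40 × 10^-2) = 1.13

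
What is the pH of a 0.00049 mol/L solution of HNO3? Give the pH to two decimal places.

HNO3 is a strong acid and dissociates completely, so [H+] = 0.00049 M.
pH = -log(0.00049) = 3.31

pH = 3.31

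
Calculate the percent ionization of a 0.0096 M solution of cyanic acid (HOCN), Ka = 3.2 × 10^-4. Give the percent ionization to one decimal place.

HOCN ⇌ OCN- + H+; let x = [H+] at equilibrium.
Solve x² + 0.00032x − 3.07e-06 = 0 → x = 1.60 × 10^-3 M
Fraction ionized = 1.60 × 10^-3 / 0.0096 = 0.1667 → 16.7%

16.7%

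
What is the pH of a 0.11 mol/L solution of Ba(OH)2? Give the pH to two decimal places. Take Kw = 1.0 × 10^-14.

Ba(OH)2 is a strong base (each formula unit releases 2 OH-); [OH-] = 0.22 M.
pOH = -log(0.22) = 0.66
pH = 14.00 - 0.66 = 13.34

pH = 13.34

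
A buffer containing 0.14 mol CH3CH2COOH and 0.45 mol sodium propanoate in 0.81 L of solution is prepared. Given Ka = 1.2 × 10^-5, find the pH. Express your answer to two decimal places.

pKa = −log(1.2 × 10^-5) = 4.921
Using pH = pKa + log([base]/[acid]) with [base]/[acid] = 0.45/0.14:
pH = 4.921 + (+0.507) = 5.43

pH = 5.43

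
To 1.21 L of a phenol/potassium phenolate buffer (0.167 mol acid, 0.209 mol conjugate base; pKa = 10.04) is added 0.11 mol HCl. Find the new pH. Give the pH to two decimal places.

pH = 9.59

After neutralization: n(C6H5OH) = 0.277 mol, n(C6H5O-) = 0.099 mol.
pH = pKa + log([A⁻]/[HA]) = 10.04 + log(0.099/0.277) = 10.04 -0.447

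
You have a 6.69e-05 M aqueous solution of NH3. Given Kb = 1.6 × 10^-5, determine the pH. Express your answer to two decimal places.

pH = 9.41

NH3 + H2O ⇌ NH4+ + OH-
Let x = [OH-] at equilibrium. Kb = x²/(6.69e-05 − x).
Here C₀/Kb ≈ 4.18, so the small-x approximation fails. Use the quadratic:
x = [−1.6e-05 + √(1.6e-05² + 4.28e-09)]/2 = 2.57 × 10^-5 M
pOH = −log(2.57 × 10^-5) = 4.59; pH = 14.00 − 4.59 = 9.41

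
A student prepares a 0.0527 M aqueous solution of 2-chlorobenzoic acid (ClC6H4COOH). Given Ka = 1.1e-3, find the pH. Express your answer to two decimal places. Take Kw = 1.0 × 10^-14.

ClC6H4COOH ⇌ ClC6H4COO- + H+
Let x = [H+] at equilibrium. Ka = x²/(0.0527 − x).
The 5% rule fails; solving x² + Ka·x − Ka·C₀ = 0 exactly:
x = [−0.0011 + √(0.0011² + 0.000232)]/2 = 7.08 × 10^-3 M
pH = −log[H+] = −log(7.08 × 10^-3) = 2.15

pH = 2.15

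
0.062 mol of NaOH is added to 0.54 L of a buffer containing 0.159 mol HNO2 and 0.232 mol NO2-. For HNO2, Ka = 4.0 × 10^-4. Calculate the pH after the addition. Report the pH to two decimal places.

pH = 3.88

OH- converts HNO2 to NO2-: HNO2 → 0.097 mol, NO2- → 0.294 mol.
pKa = −log(4.0 × 10^-4) = 3.398
pH = pKa + log(n_NO2-/n_HNO2) = 3.398 + log(0.294/0.097) = 3.398 + (+0.482)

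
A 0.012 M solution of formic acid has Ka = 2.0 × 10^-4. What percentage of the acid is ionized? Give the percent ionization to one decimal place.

12.1%

HCOOH ⇌ HCOO- + H+; let x = [H+] at equilibrium.
Solve x² + 0.0002x − 2.4e-06 = 0 → x = 1.45 × 10^-3 M
Fraction ionized = 1.45 × 10^-3 / 0.012 = 0.1208 → 12.1%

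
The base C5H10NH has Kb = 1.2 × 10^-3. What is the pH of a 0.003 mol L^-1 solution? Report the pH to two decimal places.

C5H10NH + H2O ⇌ C5H10NH2+ + OH-
Let x = [OH-] at equilibrium. Kb = x²/(0.003 − x).
x is not negligible relative to C₀; solve x² + 0.0012·x − 3.6e-06 = 0.
x = (−Kb + √(Kb² + 4·Kb·C₀))/2 = 1.39 × 10^-3 M
pOH = −log(1.39 × 10^-3) = 2.86; pH = 14.00 − 2.86 = 11.14

pH = 11.14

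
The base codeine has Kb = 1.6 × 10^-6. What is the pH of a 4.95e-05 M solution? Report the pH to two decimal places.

C18H21NO3 + H2O ⇌ C18H22NO3+ + OH-
From the ICE table, Kb = x²/(4.95e-05 − x) = 1.6 × 10^-6.
x is not negligible relative to C₀; solve x² + 1.6e-06·x − 7.92e-11 = 0.
x = (−Kb + √(Kb² + 4·Kb·C₀))/2 = 8.14 × 10^-6 M
pOH = 5.09, so pH = 14.00 − pOH = 8.91

pH = 8.91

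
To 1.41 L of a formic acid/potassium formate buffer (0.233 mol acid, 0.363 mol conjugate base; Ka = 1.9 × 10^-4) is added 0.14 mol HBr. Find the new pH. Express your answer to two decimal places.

pH = 3.50

After neutralization: n(HCOOH) = 0.373 mol, n(HCOO-) = 0.223 mol.
pKa = −log(1.9 × 10^-4) = 3.721
pH = pKa + log(n_HCOO-/n_HCOOH) = 3.721 + log(0.223/0.373) = 3.721 + (-0.223)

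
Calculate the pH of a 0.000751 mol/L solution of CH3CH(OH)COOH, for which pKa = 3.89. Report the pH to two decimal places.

CH3CH(OH)COOH ⇌ CH3CH(OH)COO- + H+
Ka = 10^(−3.89) = 1.29 × 10^-4
From the ICE table, Ka = x²/(0.000751 − x) = 1.29 × 10^-4.
x is not negligible relative to C₀; solve x² + 0.000129·x − 9.69e-08 = 0.
x = [−0.000129 + √(0.000129² + 3.88e-07)]/2 = 2.53 × 10^-4 M
pH = −log[H+] = −log(2.53 × 10^-4) = 3.60

pH = 3.60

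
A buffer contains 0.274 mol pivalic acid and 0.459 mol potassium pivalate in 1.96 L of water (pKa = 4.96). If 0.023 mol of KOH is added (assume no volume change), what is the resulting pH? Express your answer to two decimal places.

OH- converts (CH3)3CCOOH to (CH3)3CCOO-: (CH3)3CCOOH → 0.251 mol, (CH3)3CCOO- → 0.482 mol.
pH = pKa + log(n_(CH3)3CCOO-/n_(CH3)3CCOOH) = 4.96 + log(0.482/0.251) = 4.96 + (+0.283)

pH = 5.24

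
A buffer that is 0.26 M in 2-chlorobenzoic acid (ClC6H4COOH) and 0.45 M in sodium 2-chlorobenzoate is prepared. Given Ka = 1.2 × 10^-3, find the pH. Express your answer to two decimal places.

pKa = −log(1.2 × 10^-3) = 2.921
Henderson–Hasselbalch: pH = pKa + log([ClC6H4COO-]/[ClC6H4COOH]) = 2.921 + log(0.45/0.26)
pH = 2.921 + (+0.238) = 3.16

pH = 3.16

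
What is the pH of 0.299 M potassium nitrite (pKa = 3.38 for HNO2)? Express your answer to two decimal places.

pH = 8.43

NO2- is the conjugate base of the weak acid HNO2.
Ka = 10^(−3.38) = 4.17 × 10^-4
Kb = Kw/Ka = 1.0×10^-14 / 4.17 × 10^-4 = 2.40 × 10^-11
From the ICE table, Kb = [OH-]²/(0.299 − [OH-]) = 2.40 × 10^-11.
Since Kb ≪ C₀, [OH-] ≈ √(Kb·C₀) = 2.68 × 10^-6 M.
([OH-]/C₀ = 0.0009% < 5%, so the approximation holds.)
pOH = 5.57, so pH = 14.00 − pOH = 8.43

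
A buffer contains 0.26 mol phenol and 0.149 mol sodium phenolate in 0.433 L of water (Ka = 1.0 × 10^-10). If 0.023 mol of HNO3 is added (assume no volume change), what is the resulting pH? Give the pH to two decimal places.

Added H+ converts C6H5O- to C6H5OH: C6H5OH → 0.283 mol, C6H5O- → 0.126 mol.
pKa = −log(1.0 × 10^-10) = 10.000
Henderson–Hasselbalch with mole ratio 0.126/0.283: pH = 10.000 + (-0.351)

pH = 9.65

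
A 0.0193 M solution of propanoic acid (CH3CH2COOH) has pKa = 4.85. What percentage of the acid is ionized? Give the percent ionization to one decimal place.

2.7%

CH3CH2COOH ⇌ CH3CH2COO- + H+; let x = [H+] at equilibrium.
Ka = 10^(−4.85) = 1.41 × 10^-5
x ≈ √(Ka·C₀) = √(1.41 × 10^-5 × 0.0193) = 5.22 × 10^-4 M
% ionization = x/C₀ × 100% = 5.22 × 10^-4/0.0193 × 100% = 2.7%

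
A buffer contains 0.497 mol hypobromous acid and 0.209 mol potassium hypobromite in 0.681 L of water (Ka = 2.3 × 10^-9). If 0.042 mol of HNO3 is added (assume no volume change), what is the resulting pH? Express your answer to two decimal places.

pH = 8.13

Added H+ converts OBr- to HOBr: HOBr → 0.539 mol, OBr- → 0.167 mol.
pKa = −log(2.3 × 10^-9) = 8.638
pH = pKa + log(n_OBr-/n_HOBr) = 8.638 + log(0.167/0.539) = 8.638 + (-0.509)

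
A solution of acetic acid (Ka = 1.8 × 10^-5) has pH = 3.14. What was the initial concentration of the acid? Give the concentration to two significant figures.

C₀ = 3.0 × 10^-2 M

[H+] = 10^(-3.14) = 7.24 × 10^-4 M = x
Ka = x²/(C₀ − x) ⇒ C₀ = x + x²/Ka
C₀ = 7.24 × 10^-4 + (7.24 × 10^-4)²/(1.8 × 10^-5) = 2.98 × 10^-2 M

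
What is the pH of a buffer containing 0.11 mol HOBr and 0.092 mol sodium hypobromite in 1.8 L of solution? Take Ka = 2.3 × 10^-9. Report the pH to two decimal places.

pKa = −log(2.3 × 10^-9) = 8.638
Using pH = pKa + log([base]/[acid]) with [base]/[acid] = 0.092/0.11:
pH = 8.638 + (-0.078) = 8.56

pH = 8.56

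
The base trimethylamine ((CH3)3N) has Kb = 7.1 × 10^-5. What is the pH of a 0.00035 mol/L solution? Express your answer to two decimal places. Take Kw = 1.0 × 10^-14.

pH = 10.10

(CH3)3N + H2O ⇌ (CH3)3NH+ + OH-
Kb = x²/(0.00035 − x) = 7.1 × 10^-5
x is not negligible relative to C₀; solve x² + 7.1e-05·x − 2.49e-08 = 0.
x = [−7.1e-05 + √(7.1e-05² + 9.94e-08)]/2 = 1.26 × 10^-4 M
pOH = −log(1.26 × 10^-4) = 3.90; pH = 14.00 − 3.90 = 10.10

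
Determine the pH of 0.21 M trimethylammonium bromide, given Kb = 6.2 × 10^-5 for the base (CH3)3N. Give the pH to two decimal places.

(CH3)3NH+ is the conjugate acid of the weak base (CH3)3N.
Ka = Kw/Kb = 1.0×10^-14 / 6.2 × 10^-5 = 1.61 × 10^-10
From the ICE table, Ka = x²/(0.21 − x) = 1.61 × 10^-10.
Neglecting x in the denominator: x = √(1.61 × 10^-10 × 0.21) = 5.81 × 10^-6 M
pH = −log(5.81 × 10^-6) = 5.24

pH = 5.24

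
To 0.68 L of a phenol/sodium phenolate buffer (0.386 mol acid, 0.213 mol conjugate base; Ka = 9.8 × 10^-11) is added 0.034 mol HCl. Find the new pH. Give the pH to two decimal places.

pH = 9.64

Added H+ converts C6H5O- to C6H5OH: C6H5OH → 0.42 mol, C6H5O- → 0.179 mol.
pKa = −log(9.8 × 10^-11) = 10.009
Henderson–Hasselbalch with mole ratio 0.179/0.42: pH = 10.009 + (-0.370)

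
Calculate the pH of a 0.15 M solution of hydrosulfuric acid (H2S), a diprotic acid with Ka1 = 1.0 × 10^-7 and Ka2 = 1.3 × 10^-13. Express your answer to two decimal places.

Ka1 ≫ Ka2, so treat the first dissociation as the only significant source of H+.
Ka1 = x²/(0.15 − x) = 1.0 × 10^-7
x ≈ √(1.0 × 10^-7 × 0.15) = 1.22 × 10^-4 M
pH = −log(1.22 × 10^-4) = 3.91

pH = 3.91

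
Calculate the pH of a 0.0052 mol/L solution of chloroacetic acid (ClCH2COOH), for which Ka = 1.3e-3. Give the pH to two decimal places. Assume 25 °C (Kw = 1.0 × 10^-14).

pH = 2.69

ClCH2COOH ⇌ ClCH2COO- + H+
From the ICE table, Ka = x²/(0.0052 − x) = 1.3 × 10^-3.
The 5% rule fails; solving x² + Ka·x − Ka·C₀ = 0 exactly:
x = [−0.0013 + √(0.0013² + 2.7e-05)]/2 = 2.03 × 10^-3 M
pH = −log(2.03 × 10^-3) = 2.69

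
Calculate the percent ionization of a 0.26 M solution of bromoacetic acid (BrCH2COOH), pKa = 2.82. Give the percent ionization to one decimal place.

BrCH2COOH ⇌ BrCH2COO- + H+; let x = [H+] at equilibrium.
Ka = 10^(−2.82) = 1.51 × 10^-3
Solve x² + 0.00151x − 0.000393 = 0 → x = 1.91 × 10^-2 M
% ionization = x/C₀ × 100% = 1.91 × 10^-2/0.26 × 100% = 7.3%

7.3%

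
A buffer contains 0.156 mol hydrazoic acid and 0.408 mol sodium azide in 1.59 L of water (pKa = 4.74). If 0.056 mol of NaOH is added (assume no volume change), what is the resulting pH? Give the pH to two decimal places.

OH- converts HN3 to N3-: HN3 → 0.1 mol, N3- → 0.464 mol.
Henderson–Hasselbalch with mole ratio 0.464/0.1: pH = 4.74 + (+0.667)

pH = 5.41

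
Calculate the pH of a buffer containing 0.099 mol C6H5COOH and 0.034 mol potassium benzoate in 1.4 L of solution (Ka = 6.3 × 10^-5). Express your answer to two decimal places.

pH = 3.74

pKa = −log(6.3 × 10^-5) = 4.201
pH = pKa + log([A⁻]/[HA]) = 4.201 + log(0.034/0.099)
pH = 4.201 + (-0.464) = 3.74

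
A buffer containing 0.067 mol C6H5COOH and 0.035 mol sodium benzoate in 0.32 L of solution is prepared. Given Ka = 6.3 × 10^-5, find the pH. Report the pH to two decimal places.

pKa = −log(6.3 × 10^-5) = 4.201
pH = pKa + log([A⁻]/[HA]) = 4.201 + log(0.035/0.067)
pH = 4.201 + (-0.282) = 3.92

pH = 3.92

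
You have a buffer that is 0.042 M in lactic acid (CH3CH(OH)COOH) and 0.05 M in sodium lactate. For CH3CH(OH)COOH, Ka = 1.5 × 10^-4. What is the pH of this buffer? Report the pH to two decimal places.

pH = 3.90

pKa = −log(1.5 × 10^-4) = 3.824
Henderson–Hasselbalch: pH = pKa + log([CH3CH(OH)COO-]/[CH3CH(OH)COOH]) = 3.824 + log(0.05/0.042)
pH = 3.824 + (+0.076) = 3.90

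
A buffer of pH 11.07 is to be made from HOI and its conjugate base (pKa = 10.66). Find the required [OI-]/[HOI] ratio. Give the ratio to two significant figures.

pH = pKa + log(r) ⇒ log(r) = 11.07 − 10.66 = +0.41
r = [OI-]/[HOI] = 10^(+0.41) = 2.57

ratio = 2.6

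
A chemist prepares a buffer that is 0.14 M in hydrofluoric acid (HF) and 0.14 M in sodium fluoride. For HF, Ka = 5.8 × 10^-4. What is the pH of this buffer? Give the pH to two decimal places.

pH = 3.24

pKa = −log(5.8 × 10^-4) = 3.237
Henderson–Hasselbalch: pH = pKa + log([F-]/[HF]) = 3.237 + log(0.14/0.14)
pH = 3.237 + (+0.000) = 3.24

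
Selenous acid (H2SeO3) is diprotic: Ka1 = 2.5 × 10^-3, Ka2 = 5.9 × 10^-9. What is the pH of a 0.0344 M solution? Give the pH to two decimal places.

Since Ka1 ≫ Ka2, the first ionization dominates [H+].
Ka1 = x²/(0.0344 − x) = 2.5 × 10^-3
Solving the quadratic: x = (−Ka1 + √(Ka1² + 4·Ka1·C₀))/2 = 8.11 × 10^-3 M
pH = −log(8.11 × 10^-3) = 2.09

pH = 2.09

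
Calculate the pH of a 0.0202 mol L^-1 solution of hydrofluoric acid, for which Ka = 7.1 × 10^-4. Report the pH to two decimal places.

HF ⇌ F- + H+
Ka = x²/(0.0202 − x) = 7.1 × 10^-4
x is not negligible relative to C₀; solve x² + 0.00071·x − 1.43e-05 = 0.
x = [−0.00071 + √(0.00071² + 5.74e-05)]/2 = 3.45 × 10^-3 M
pH = −log[H+] = −log(3.45 × 10^-3) = 2.46

pH = 2.46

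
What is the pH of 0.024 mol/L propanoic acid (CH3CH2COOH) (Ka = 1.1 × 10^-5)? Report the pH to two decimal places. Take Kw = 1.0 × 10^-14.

pH = 3.29

CH3CH2COOH ⇌ CH3CH2COO- + H+
Ka = [H+]²/(0.024 − [H+]) = 1.1 × 10^-5
Assume [H+] ≪ 0.024: [H+] ≈ √(1.1 × 10^-5 × 0.024) = 5.14 × 10^-4 M
([H+]/C₀ = 2.1% < 5%, so the approximation holds.)
pH = −log[H+] = −log(5.14 × 10^-4) = 3.29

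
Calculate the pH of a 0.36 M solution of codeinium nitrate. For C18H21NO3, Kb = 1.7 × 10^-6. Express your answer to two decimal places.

pH = 4.34

C18H22NO3+ is the conjugate acid of the weak base C18H21NO3.
Ka = Kw/Kb = 1.0×10^-14 / 1.7 × 10^-6 = 5.88 × 10^-9
From the ICE table, Ka = [H+]²/(0.36 − [H+]) = 5.88 × 10^-9.
Neglecting [H+] in the denominator: [H+] = √(5.88 × 10^-9 × 0.36) = 4.60 × 10^-5 M
pH = −log[H+] = −log(4.60 × 10^-5) = 4.34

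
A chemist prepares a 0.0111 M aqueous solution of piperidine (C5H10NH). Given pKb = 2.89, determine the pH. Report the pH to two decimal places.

pH = 11.50

C5H10NH + H2O ⇌ C5H10NH2+ + OH-
Kb = 10^(−2.89) = 1.29 × 10^-3
From the ICE table, Kb = x²/(0.0111 − x) = 1.29 × 10^-3.
Here C₀/Kb ≈ 8.6, so the small-x approximation fails. Use the quadratic:
x = [−0.00129 + √(0.00129² + 5.73e-05)]/2 = 3.19 × 10^-3 M
pOH = 2.50, so pH = 14.00 − pOH = 11.50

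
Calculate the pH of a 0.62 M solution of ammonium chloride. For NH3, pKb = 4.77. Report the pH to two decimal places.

pH = 4.72

NH4+ is the conjugate acid of the weak base NH3.
Kb = 10^(−4.77) = 1.70 × 10^-5
Ka = Kw/Kb = 1.0×10^-14 / 1.70 × 10^-5 = 5.88 × 10^-10
From the ICE table, Ka = x²/(0.62 − x) = 5.88 × 10^-10.
Assume x ≪ 0.62: x ≈ √(5.88 × 10^-10 × 0.62) = 1.91 × 10^-5 M
pH = −log(1.91 × 10^-5) = 4.72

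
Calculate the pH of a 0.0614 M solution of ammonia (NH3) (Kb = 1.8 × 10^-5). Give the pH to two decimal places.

NH3 + H2O ⇌ NH4+ + OH-
From the ICE table, Kb = [OH-]²/(0.0614 − [OH-]) = 1.8 × 10^-5.
Assume [OH-] ≪ 0.0614: [OH-] ≈ √(1.8 × 10^-5 × 0.0614) = 1.05 × 10^-3 M
([OH-]/C₀ = 1.7% < 5%, so the approximation holds.)
pOH = 2.98, so pH = 14.00 − pOH = 11.02

pH = 11.02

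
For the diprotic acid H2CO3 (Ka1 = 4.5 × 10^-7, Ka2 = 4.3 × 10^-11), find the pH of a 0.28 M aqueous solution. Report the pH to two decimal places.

Ka1 ≫ Ka2, so treat the first dissociation as the only significant source of H+.
Ka1 = x²/(0.28 − x) = 4.5 × 10^-7
x ≈ √(4.5 × 10^-7 × 0.28) = 3.55 × 10^-4 M
pH = −log(3.55 × 10^-4) = 3.45

pH = 3.45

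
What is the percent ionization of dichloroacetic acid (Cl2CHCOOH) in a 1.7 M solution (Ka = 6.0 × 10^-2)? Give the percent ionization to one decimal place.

Cl2CHCOOH ⇌ Cl2CHCOO- + H+; let x = [H+] at equilibrium.
Solve x² + 0.06x − 0.102 = 0 → x = 2.91 × 10^-1 M
Fraction ionized = 2.91 × 10^-1 / 1.7 = 0.1712 → 17.1%

17.1%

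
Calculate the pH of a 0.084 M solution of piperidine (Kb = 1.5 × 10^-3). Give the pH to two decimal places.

C5H10NH + H2O ⇌ C5H10NH2+ + OH-
Kb = [OH-]²/(0.084 − [OH-]) = 1.5 × 10^-3
[OH-] is not negligible relative to C₀; solve [OH-]² + 0.0015·[OH-] − 0.000126 = 0.
[OH-] = [−0.0015 + √(0.0015² + 0.000504)]/2 = 1.05 × 10^-2 M
pOH = −log(1.05 × 10^-2) = 1.98; pH = 14.00 − 1.98 = 12.02

pH = 12.02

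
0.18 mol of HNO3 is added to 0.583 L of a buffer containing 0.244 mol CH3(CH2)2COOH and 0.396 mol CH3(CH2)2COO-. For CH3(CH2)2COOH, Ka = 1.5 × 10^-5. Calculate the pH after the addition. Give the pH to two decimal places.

pH = 4.53

After neutralization: n(CH3(CH2)2COOH) = 0.424 mol, n(CH3(CH2)2COO-) = 0.216 mol.
pKa = −log(1.5 × 10^-5) = 4.824
pH = pKa + log([A⁻]/[HA]) = 4.824 + log(0.216/0.424) = 4.824 -0.293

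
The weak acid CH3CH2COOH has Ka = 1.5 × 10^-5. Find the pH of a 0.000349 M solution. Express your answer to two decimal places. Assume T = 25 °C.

pH = 4.19

CH3CH2COOH ⇌ CH3CH2COO- + H+
From the ICE table, Ka = x²/(0.000349 − x) = 1.5 × 10^-5.
x is not negligible relative to C₀; solve x² + 1.5e-05·x − 5.24e-09 = 0.
x = [−1.5e-05 + √(1.5e-05² + 2.09e-08)]/2 = 6.52 × 10^-5 M
pH = −log(6.52 × 10^-5) = 4.19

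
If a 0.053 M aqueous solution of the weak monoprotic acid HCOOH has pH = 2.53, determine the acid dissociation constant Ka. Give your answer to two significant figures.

[H+] = 10^(-2.53) = 2.95 × 10^-3 M
At equilibrium [HA] = 0.053 − 2.95 × 10^-3 = 5.00 × 10^-2 M
Ka = [H+][A-]/[HA] = (2.95 × 10^-3)² / 5.00 × 10^-2 = 1.7 × 10^-4

Ka = 1.7 × 10^-4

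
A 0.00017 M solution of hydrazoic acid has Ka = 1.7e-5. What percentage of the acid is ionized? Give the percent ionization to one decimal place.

27.0%

HN3 ⇌ N3- + H+; let x = [H+] at equilibrium.
Solve x² + 1.7e-05x − 2.89e-09 = 0 → x = 4.59 × 10^-5 M
Fraction ionized = 4.59 × 10^-5 / 0.00017 = 0.2700 → 27.0%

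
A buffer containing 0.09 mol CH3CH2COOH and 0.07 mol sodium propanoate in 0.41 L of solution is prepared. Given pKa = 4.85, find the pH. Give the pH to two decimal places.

Using pH = pKa + log([base]/[acid]) with [base]/[acid] = 0.07/0.09:
pH = 4.85 + (-0.109) = 4.74

pH = 4.74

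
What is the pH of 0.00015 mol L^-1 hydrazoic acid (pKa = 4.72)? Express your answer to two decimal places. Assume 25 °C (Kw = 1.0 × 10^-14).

pH = 4.35

HN3 ⇌ N3- + H+
Ka = 10^(−4.72) = 1.91 × 10^-5
From the ICE table, Ka = x²/(0.00015 − x) = 1.91 × 10^-5.
Here C₀/Ka ≈ 7.85, so the small-x approximation fails. Use the quadratic:
x = [−1.91e-05 + √(1.91e-05² + 1.15e-08)]/2 = 4.48 × 10^-5 M
pH = −log(4.48 × 10^-5) = 4.35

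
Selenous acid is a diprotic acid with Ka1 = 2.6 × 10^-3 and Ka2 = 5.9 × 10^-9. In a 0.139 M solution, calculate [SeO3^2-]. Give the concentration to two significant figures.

First ionization gives [H+] ≈ [HSeO3-] = 1.78 × 10^-2 M.
Second step: Ka2 = [H+][SeO3^2-]/[HSeO3-] ≈ [SeO3^2-] (since [H+] ≈ [HSeO3-]).
So [SeO3^2-] ≈ Ka2.

5.9 × 10^-9 M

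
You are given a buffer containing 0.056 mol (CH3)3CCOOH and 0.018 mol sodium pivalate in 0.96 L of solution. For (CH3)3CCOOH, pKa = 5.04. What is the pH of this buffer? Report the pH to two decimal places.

Using pH = pKa + log([base]/[acid]) with [base]/[acid] = 0.018/0.056:
pH = 5.04 + (-0.493) = 4.55

pH = 4.55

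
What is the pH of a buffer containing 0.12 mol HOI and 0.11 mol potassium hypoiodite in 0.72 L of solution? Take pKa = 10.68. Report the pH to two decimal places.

pH = 10.64

Using pH = pKa + log([base]/[acid]) with [base]/[acid] = 0.11/0.12:
pH = 10.68 + (-0.038) = 10.64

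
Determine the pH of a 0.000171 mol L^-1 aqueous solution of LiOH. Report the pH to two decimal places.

pH = 10.23

LiOH is a strong base; [OH-] = 0.000171 M.
pOH = -log(0.000171) = 3.77
pH = 14.00 - 3.77 = 10.23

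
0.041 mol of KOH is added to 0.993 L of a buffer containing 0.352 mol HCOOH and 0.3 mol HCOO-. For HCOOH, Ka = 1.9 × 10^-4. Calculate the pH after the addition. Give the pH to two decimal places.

OH- converts HCOOH to HCOO-: HCOOH → 0.311 mol, HCOO- → 0.341 mol.
pKa = −log(1.9 × 10^-4) = 3.721
Henderson–Hasselbalch with mole ratio 0.341/0.311: pH = 3.721 + (+0.040)

pH = 3.76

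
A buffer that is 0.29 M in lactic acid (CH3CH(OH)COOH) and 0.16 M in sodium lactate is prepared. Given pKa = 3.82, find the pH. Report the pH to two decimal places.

pH = 3.56

pH = pKa + log([A⁻]/[HA]) = 3.82 + log(0.16/0.29)
pH = 3.82 + (-0.258) = 3.56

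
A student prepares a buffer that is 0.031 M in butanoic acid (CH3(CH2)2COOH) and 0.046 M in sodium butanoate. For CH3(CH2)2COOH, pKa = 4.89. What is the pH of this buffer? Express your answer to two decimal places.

pH = 5.06

pH = pKa + log([A⁻]/[HA]) = 4.89 + log(0.046/0.031)
pH = 4.89 + (+0.171) = 5.06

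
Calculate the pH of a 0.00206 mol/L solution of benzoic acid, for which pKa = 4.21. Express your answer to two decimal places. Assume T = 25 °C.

C6H5COOH ⇌ C6H5COO- + H+
Ka = 10^(−4.21) = 6.17 × 10^-5
From the ICE table, Ka = x²/(0.00206 − x) = 6.17 × 10^-5.
x is not negligible relative to C₀; solve x² + 6.17e-05·x − 1.27e-07 = 0.
x = [−6.17e-05 + √(6.17e-05² + 5.08e-07)]/2 = 3.27 × 10^-4 M
pH = −log(3.27 × 10^-4) = 3.49

pH = 3.49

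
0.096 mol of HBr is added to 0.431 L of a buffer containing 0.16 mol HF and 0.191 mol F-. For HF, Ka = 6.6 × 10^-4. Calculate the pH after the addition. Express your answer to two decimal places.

Added H+ converts F- to HF: HF → 0.256 mol, F- → 0.095 mol.
pKa = −log(6.6 × 10^-4) = 3.180
Henderson–Hasselbalch with mole ratio 0.095/0.256: pH = 3.180 + (-0.431)

pH = 2.75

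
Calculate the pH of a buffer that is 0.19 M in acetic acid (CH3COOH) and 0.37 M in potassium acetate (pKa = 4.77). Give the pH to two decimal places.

pH = pKa + log([A⁻]/[HA]) = 4.77 + log(0.37/0.19)
pH = 4.77 + (+0.289) = 5.06

pH = 5.06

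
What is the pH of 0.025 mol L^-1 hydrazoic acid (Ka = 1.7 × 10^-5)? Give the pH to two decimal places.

HN3 ⇌ N3- + H+
From the ICE table, Ka = [H+]²/(0.025 − [H+]) = 1.7 × 10^-5.
Since Ka ≪ C₀, [H+] ≈ √(Ka·C₀) = 6.52 × 10^-4 M.
Check: 2.6% ionized — well under 5%, approximation valid.
pH = −log[H+] = −log(6.52 × 10^-4) = 3.19

pH = 3.19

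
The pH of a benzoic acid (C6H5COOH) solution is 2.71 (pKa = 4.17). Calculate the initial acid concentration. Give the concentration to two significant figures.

C₀ = 5.8 × 10^-2 M

[H+] = 10^(-2.71) = 1.95 × 10^-3 M = x
Ka = 10^(−4.17) = 6.76 × 10^-5
Ka = x²/(C₀ − x) ⇒ C₀ = x + x²/Ka
C₀ = 1.95 × 10^-3 + (1.95 × 10^-3)²/(6.76 × 10^-5) = 5.82 × 10^-2 M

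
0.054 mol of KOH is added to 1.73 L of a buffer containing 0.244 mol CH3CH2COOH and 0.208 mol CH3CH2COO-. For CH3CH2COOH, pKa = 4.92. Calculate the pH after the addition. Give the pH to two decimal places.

pH = 5.06

OH- converts CH3CH2COOH to CH3CH2COO-: CH3CH2COOH → 0.19 mol, CH3CH2COO- → 0.262 mol.
pH = pKa + log([A⁻]/[HA]) = 4.92 + log(0.262/0.19) = 4.92 +0.140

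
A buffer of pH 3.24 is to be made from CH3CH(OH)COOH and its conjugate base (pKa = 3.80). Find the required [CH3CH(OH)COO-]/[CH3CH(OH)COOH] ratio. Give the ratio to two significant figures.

ratio = 0.28

pH = pKa + log(r) ⇒ log(r) = 3.24 − 3.80 = -0.56
r = [CH3CH(OH)COO-]/[CH3CH(OH)COOH] = 10^(-0.56) = 0.275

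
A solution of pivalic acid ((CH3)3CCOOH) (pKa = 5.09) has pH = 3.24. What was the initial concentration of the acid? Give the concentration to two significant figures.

[H+] = 10^(-3.24) = 5.75 × 10^-4 M = x
Ka = 10^(−5.09) = 8.13 × 10^-6
Ka = x²/(C₀ − x) ⇒ C₀ = x + x²/Ka
C₀ = 5.75 × 10^-4 + (5.75 × 10^-4)²/(8.13 × 10^-6) = 4.12 × 10^-2 M

C₀ = 4.1 × 10^-2 M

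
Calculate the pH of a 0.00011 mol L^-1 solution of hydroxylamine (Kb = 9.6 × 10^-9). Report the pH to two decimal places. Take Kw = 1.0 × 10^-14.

NH2OH + H2O ⇌ NH3OH+ + OH-
Let x = [OH-] at equilibrium. Kb = x²/(0.00011 − x).
Since Kb ≪ C₀, x ≈ √(Kb·C₀) = 1.03 × 10^-6 M.
pOH = −log(1.03 × 10^-6) = 5.99; pH = 14.00 − 5.99 = 8.01

pH = 8.01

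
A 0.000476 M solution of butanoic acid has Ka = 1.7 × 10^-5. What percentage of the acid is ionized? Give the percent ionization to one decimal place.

CH3(CH2)2COOH ⇌ CH3(CH2)2COO- + H+; let x = [H+] at equilibrium.
Ka = x²/(C₀ − x); solving the quadratic gives x = 8.19 × 10^-5 M.
% ionization = x/C₀ × 100% = 8.19 × 10^-5/0.000476 × 100% = 17.2%

17.2%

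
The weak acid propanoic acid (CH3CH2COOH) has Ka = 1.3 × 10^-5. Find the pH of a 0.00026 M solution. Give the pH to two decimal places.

CH3CH2COOH ⇌ CH3CH2COO- + H+
Ka = x²/(0.00026 − x) = 1.3 × 10^-5
x is not negligible relative to C₀; solve x² + 1.3e-05·x − 3.38e-09 = 0.
x = [−1.3e-05 + √(1.3e-05² + 1.35e-08)]/2 = 5.20 × 10^-5 M
pH = −log[H+] = −log(5.20 × 10^-5) = 4.28

pH = 4.28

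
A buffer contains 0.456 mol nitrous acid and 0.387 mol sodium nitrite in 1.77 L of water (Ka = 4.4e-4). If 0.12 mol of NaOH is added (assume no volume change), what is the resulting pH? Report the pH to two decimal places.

pH = 3.54

After neutralization: n(HNO2) = 0.336 mol, n(NO2-) = 0.507 mol.
pKa = −log(4.4 × 10^-4) = 3.357
pH = pKa + log([A⁻]/[HA]) = 3.357 + log(0.507/0.336) = 3.357 +0.179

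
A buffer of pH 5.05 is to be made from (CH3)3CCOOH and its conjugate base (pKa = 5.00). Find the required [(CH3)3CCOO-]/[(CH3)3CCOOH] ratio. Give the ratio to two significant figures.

ratio = 1.1

pH = pKa + log(r) ⇒ log(r) = 5.05 − 5.00 = +0.05
r = [(CH3)3CCOO-]/[(CH3)3CCOOH] = 10^(+0.05) = 1.12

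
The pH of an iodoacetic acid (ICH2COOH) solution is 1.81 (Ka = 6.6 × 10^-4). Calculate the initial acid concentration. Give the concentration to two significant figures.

[H+] = 10^(-1.81) = 1.55 × 10^-2 M = x
Ka = x²/(C₀ − x) ⇒ C₀ = x + x²/Ka
C₀ = 1.55 × 10^-2 + (1.55 × 10^-2)²/(6.6 × 10^-4) = 3.80 × 10^-1 M

C₀ = 3.8 × 10^-1 M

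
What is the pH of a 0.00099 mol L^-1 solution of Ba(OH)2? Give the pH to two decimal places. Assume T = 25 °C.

Ba(OH)2 is a strong base (each formula unit releases 2 OH-); [OH-] = 0.00198 M.
pOH = -log(0.00198) = 2.70
pH = 14.00 - 2.70 = 11.30

pH = 11.30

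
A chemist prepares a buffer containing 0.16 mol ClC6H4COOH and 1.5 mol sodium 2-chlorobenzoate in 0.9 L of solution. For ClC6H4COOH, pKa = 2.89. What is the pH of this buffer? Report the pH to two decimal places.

Henderson–Hasselbalch: pH = pKa + log([ClC6H4COO-]/[ClC6H4COOH]) = 2.89 + log(1.5/0.16)
pH = 2.89 + (+0.972) = 3.86

pH = 3.86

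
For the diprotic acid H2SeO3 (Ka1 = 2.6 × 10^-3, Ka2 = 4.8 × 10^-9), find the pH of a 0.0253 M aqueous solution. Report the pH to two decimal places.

pH = 2.16

Since Ka1 ≫ Ka2, the first ionization dominates [H+].
Ka1 = x²/(0.0253 − x) = 2.6 × 10^-3
Solving the quadratic: x = (−Ka1 + √(Ka1² + 4·Ka1·C₀))/2 = 6.91 × 10^-3 M
pH = −log(6.91 × 10^-3) = 2.16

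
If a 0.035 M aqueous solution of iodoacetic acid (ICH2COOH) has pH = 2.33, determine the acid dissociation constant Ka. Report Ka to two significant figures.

Ka = 7.2 × 10^-4

[H+] = 10^(-2.33) = 4.68 × 10^-3 M
At equilibrium [HA] = 0.035 − 4.68 × 10^-3 = 3.03 × 10^-2 M
Ka = [H+][A-]/[HA] = (4.68 × 10^-3)² / 3.03 × 10^-2 = 7.2 × 10^-4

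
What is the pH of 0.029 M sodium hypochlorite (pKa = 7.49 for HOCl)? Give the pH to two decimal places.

OCl- is the conjugate base of the weak acid HOCl.
Ka = 10^(−7.49) = 3.24 × 10^-8
Kb = Kw/Ka = 1.0×10^-14 / 3.24 × 10^-8 = 3.09 × 10^-7
From the ICE table, Kb = [OH-]²/(0.029 − [OH-]) = 3.09 × 10^-7.
Assume [OH-] ≪ 0.029: [OH-] ≈ √(3.09 × 10^-7 × 0.029) = 9.47 × 10^-5 M
Check: 0.33% ionized — well under 5%, approximation valid.
pOH = 4.02, so pH = 14.00 − pOH = 9.98

pH = 9.98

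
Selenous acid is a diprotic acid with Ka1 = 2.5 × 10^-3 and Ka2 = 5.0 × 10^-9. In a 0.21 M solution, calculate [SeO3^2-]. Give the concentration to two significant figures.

5.0 × 10^-9 M

First ionization gives [H+] ≈ [HSeO3-] = 2.17 × 10^-2 M.
Second step: Ka2 = [H+][SeO3^2-]/[HSeO3-] ≈ [SeO3^2-] (since [H+] ≈ [HSeO3-]).
So [SeO3^2-] ≈ Ka2.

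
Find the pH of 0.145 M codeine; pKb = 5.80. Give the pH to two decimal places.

C18H21NO3 + H2O ⇌ C18H22NO3+ + OH-
Kb = 10^(−5.80) = 1.58 × 10^-6
Let x = [OH-] at equilibrium. Kb = x²/(0.145 − x).
Assume x ≪ 0.145: x ≈ √(1.58 × 10^-6 × 0.145) = 4.79 × 10^-4 M
(x/C₀ = 0.33% < 5%, so the approximation holds.)
pOH = 3.32, so pH = 14.00 − pOH = 10.68

pH = 10.68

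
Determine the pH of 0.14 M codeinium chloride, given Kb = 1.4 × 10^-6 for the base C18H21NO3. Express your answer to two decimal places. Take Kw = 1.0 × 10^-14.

C18H22NO3+ is the conjugate acid of the weak base C18H21NO3.
Ka = Kw/Kb = 1.0×10^-14 / 1.4 × 10^-6 = 7.14 × 10^-9
From the ICE table, Ka = x²/(0.14 − x) = 7.14 × 10^-9.
Since Ka ≪ C₀, x ≈ √(Ka·C₀) = 3.16 × 10^-5 M.
Check: 0.023% ionized — well under 5%, approximation valid.
pH = −log(3.16 × 10^-5) = 4.50

pH = 4.50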